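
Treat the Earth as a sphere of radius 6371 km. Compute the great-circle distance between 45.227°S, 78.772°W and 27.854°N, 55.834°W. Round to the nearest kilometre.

8452 km

Δλ = -55.834 − -78.772 = 22.938°.
Δφ = 27.854 − -45.227 = 73.081°.
a = sin²(Δφ/2) + cos φ₁ · cos φ₂ · sin²(Δλ/2) = 0.379110.
c = 2·atan2(√a, √(1−a)) = 1.32660 rad → d = 6371·c ≈ 8451.74 km.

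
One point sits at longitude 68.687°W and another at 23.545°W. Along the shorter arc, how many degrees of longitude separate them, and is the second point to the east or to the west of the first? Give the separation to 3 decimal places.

45.142° east

Raw difference: -23.545 − -68.687 = 45.142°.
Normalise into (−180°, 180°]: 45.142° stays 45.142°.
Positive ⇒ the second point lies to the east; separation 45.142°.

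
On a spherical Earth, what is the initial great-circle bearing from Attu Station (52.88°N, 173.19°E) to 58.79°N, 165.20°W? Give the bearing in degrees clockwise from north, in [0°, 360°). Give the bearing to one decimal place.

55.3°

Δλ = -165.20 − 173.19 = -338.39°; wrapped into (−180°, 180°]: 21.61°.
θ = atan2( sin Δλ · cos φ₂ , cos φ₁ · sin φ₂ − sin φ₁ · cos φ₂ · cos Δλ )
  = atan2(0.19084, 0.13201) = 55.327° → normalised to [0°, 360°): 55.327°.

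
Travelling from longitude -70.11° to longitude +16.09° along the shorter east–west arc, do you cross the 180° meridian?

No

Signed shortest Δλ = ((16.09 − -70.11 + 180) mod 360) − 180 = 86.2°.
Going east by 86.2° from -70.11° reaches +16.09° without touching 180°.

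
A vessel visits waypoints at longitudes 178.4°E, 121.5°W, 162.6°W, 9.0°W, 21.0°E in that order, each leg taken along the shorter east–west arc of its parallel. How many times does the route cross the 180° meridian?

Leg 1: +178.4° → -121.5°, shortest Δλ = 60.1° (east) — crosses 180°.
Leg 2: -121.5° → -162.6°, shortest Δλ = -41.1° (west) — does not cross 180°.
Leg 3: -162.6° → -9.0°, shortest Δλ = 153.6° (east) — does not cross 180°.
Leg 4: -9.0° → +21.0°, shortest Δλ = 30.0° (east) — does not cross 180°.
Total crossings: 1.

1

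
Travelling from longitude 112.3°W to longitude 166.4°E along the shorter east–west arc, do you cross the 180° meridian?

Naïve |166.4 − -112.3| = 278.7° > 180°, so the shorter arc goes the other way round — across 180°.
Signed shortest Δλ = ((166.4 − -112.3 + 180) mod 360) − 180 = -81.3°.
Going west by 81.3° from -112.3° passes through 180° before reaching +166.4°.

Yes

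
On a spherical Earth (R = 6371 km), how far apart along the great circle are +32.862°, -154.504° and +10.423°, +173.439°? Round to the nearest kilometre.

Δλ = 173.439 − -154.504 = 327.943°; wrapped into (−180°, 180°]: -32.057°.
Δφ = 10.423 − 32.862 = -22.439°.
a = sin²(Δφ/2) + cos φ₁ · cos φ₂ · sin²(Δλ/2) = 0.100840.
c = 2·atan2(√a, √(1−a)) = 0.64630 rad → d = 6371·c ≈ 4117.55 km.

4118 km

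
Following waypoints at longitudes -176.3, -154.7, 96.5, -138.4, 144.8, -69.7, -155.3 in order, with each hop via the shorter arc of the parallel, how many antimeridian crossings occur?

Leg 1: -176.3° → -154.7°, shortest Δλ = 21.6° (east) — does not cross 180°.
Leg 2: -154.7° → +96.5°, shortest Δλ = -108.8° (west) — crosses 180°.
Leg 3: +96.5° → -138.4°, shortest Δλ = 125.1° (east) — crosses 180°.
Leg 4: -138.4° → +144.8°, shortest Δλ = -76.8° (west) — crosses 180°.
Leg 5: +144.8° → -69.7°, shortest Δλ = 145.5° (east) — crosses 180°.
Leg 6: -69.7° → -155.3°, shortest Δλ = -85.6° (west) — does not cross 180°.
Total crossings: 4.

4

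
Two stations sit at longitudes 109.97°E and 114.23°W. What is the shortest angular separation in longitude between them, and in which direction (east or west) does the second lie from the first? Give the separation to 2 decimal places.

Raw difference: -114.23 − 109.97 = -224.2°.
Normalise into (−180°, 180°]: -224.2° + 360° = 135.8°.
Positive ⇒ the second point lies to the east; separation 135.80°.

135.80° east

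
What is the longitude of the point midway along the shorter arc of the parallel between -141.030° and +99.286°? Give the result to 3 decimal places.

+159.128°

Signed shortest Δλ from -141.030° to +99.286° is -119.684°.
Midpoint longitude = -141.030° + (-119.684°)/2 = -141.030° − 59.842° = -200.872°.
Normalise into (−180°, 180°]: +159.128°.
(The naïve average (-141.030 + +99.286)/2 = -20.872° is on the wrong side of the globe.)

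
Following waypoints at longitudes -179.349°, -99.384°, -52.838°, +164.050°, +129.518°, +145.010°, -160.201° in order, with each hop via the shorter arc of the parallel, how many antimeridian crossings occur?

Leg 1: -179.349° → -99.384°, shortest Δλ = 79.965° (east) — does not cross 180°.
Leg 2: -99.384° → -52.838°, shortest Δλ = 46.546° (east) — does not cross 180°.
Leg 3: -52.838° → +164.050°, shortest Δλ = -143.112° (west) — crosses 180°.
Leg 4: +164.050° → +129.518°, shortest Δλ = -34.532° (west) — does not cross 180°.
Leg 5: +129.518° → +145.010°, shortest Δλ = 15.492° (east) — does not cross 180°.
Leg 6: +145.010° → -160.201°, shortest Δλ = 54.789° (east) — crosses 180°.
Total crossings: 2.

2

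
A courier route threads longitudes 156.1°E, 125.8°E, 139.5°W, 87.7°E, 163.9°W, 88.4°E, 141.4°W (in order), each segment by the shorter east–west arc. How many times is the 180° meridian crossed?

5

Leg 1: +156.1° → +125.8°, shortest Δλ = -30.3° (west) — does not cross 180°.
Leg 2: +125.8° → -139.5°, shortest Δλ = 94.7° (east) — crosses 180°.
Leg 3: -139.5° → +87.7°, shortest Δλ = -132.8° (west) — crosses 180°.
Leg 4: +87.7° → -163.9°, shortest Δλ = 108.4° (east) — crosses 180°.
Leg 5: -163.9° → +88.4°, shortest Δλ = -107.7° (west) — crosses 180°.
Leg 6: +88.4° → -141.4°, shortest Δλ = 130.2° (east) — crosses 180°.
Total crossings: 5.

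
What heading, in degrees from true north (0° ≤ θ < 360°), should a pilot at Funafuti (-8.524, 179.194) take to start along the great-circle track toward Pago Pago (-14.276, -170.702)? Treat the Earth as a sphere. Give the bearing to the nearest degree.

Δλ = -170.702 − 179.194 = -349.896°; wrapped into (−180°, 180°]: 10.104°.
θ = atan2( sin Δλ · cos φ₂ , cos φ₁ · sin φ₂ − sin φ₁ · cos φ₂ · cos Δλ )
  = atan2(0.17002, -0.10245) = 121.073° → normalised to [0°, 360°): 121.073°.

121°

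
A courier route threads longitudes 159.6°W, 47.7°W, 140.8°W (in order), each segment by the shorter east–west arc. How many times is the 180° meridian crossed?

0

Leg 1: -159.6° → -47.7°, shortest Δλ = 111.9° (east) — does not cross 180°.
Leg 2: -47.7° → -140.8°, shortest Δλ = -93.1° (west) — does not cross 180°.
Total crossings: 0.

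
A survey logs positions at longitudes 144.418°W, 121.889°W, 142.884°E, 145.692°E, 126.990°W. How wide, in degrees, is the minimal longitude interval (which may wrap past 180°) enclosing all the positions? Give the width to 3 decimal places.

95.227°

Sort the longitudes: -144.418°, -126.990°, -121.889°, +142.884°, +145.692°.
Eastward gaps between consecutive values (wrapping around): 17.428°, 5.101°, 264.773°, 2.808°, 69.890°.
Largest gap = 264.773° ⇒ minimal covering band is its complement: 360° − 264.773° = 95.227°.
Band runs from +142.884° eastward to -121.889°, crossing the antimeridian.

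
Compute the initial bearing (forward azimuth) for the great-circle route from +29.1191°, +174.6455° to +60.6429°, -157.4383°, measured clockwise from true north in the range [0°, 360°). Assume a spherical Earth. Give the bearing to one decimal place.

22.6°

Δλ = -157.4383 − 174.6455 = -332.0838°; wrapped into (−180°, 180°]: 27.9162°.
θ = atan2( sin Δλ · cos φ₂ , cos φ₁ · sin φ₂ − sin φ₁ · cos φ₂ · cos Δλ )
  = atan2(0.22953, 0.55061) = 22.629° → normalised to [0°, 360°): 22.629°.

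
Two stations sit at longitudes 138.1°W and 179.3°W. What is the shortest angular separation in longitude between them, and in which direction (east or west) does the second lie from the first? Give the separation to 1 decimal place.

Raw difference: -179.3 − -138.1 = -41.2°.
Normalise into (−180°, 180°]: -41.2° stays -41.2°.
Negative ⇒ the second point lies to the west; separation 41.2°.

41.2° west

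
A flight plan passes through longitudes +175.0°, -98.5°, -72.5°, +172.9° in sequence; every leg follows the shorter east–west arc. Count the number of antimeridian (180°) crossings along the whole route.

2

Leg 1: +175.0° → -98.5°, shortest Δλ = 86.5° (east) — crosses 180°.
Leg 2: -98.5° → -72.5°, shortest Δλ = 26.0° (east) — does not cross 180°.
Leg 3: -72.5° → +172.9°, shortest Δλ = -114.6° (west) — crosses 180°.
Total crossings: 2.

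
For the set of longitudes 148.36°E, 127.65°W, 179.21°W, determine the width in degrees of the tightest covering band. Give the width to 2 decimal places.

Sort the longitudes: -179.21°, -127.65°, +148.36°.
Eastward gaps between consecutive values (wrapping around): 51.56°, 276.01°, 32.43°.
Largest gap = 276.01° ⇒ minimal covering band is its complement: 360° − 276.01° = 83.99°.
Band runs from +148.36° eastward to -127.65°, crossing the antimeridian.

83.99°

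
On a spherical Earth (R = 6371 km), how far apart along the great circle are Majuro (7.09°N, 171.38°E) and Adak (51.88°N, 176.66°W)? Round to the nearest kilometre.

Δλ = -176.66 − 171.38 = -348.04°; wrapped into (−180°, 180°]: 11.96°.
Δφ = 51.88 − 7.09 = 44.79°.
a = sin²(Δφ/2) + cos φ₁ · cos φ₂ · sin²(Δλ/2) = 0.151802.
c = 2·atan2(√a, √(1−a)) = 0.80043 rad → d = 6371·c ≈ 5099.56 km.

5100 km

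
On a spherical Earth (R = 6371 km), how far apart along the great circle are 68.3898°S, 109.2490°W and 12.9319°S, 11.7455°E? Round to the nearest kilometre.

Δλ = 11.7455 − -109.2490 = 120.9945°.
Δφ = -12.9319 − -68.3898 = 55.4579°.
a = sin²(Δφ/2) + cos φ₁ · cos φ₂ · sin²(Δλ/2) = 0.488390.
c = 2·atan2(√a, √(1−a)) = 1.54757 rad → d = 6371·c ≈ 9859.60 km.

9860 km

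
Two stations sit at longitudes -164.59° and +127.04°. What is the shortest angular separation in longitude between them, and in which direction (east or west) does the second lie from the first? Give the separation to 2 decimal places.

68.37° west

Raw difference: 127.04 − -164.59 = 291.63°.
Normalise into (−180°, 180°]: 291.63° − 360° = -68.37°.
Negative ⇒ the second point lies to the west; separation 68.37°.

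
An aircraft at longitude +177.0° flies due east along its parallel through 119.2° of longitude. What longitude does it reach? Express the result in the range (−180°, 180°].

-63.8°

Start at +177.0°; shift +119.2° → +296.2°.
+296.2° lies outside (−180°, 180°]; subtract 360° → -63.8°.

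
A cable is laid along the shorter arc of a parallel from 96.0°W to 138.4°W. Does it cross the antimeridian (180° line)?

No

Signed shortest Δλ = ((-138.4 − -96.0 + 180) mod 360) − 180 = -42.4°.
Going west by 42.4° from -96.0° reaches -138.4° without touching 180°.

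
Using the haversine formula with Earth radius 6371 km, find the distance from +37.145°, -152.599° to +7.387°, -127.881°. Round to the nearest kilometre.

4145 km

Δλ = -127.881 − -152.599 = 24.718°.
Δφ = 7.387 − 37.145 = -29.758°.
a = sin²(Δφ/2) + cos φ₁ · cos φ₂ · sin²(Δλ/2) = 0.102149.
c = 2·atan2(√a, √(1−a)) = 0.65063 rad → d = 6371·c ≈ 4145.17 km.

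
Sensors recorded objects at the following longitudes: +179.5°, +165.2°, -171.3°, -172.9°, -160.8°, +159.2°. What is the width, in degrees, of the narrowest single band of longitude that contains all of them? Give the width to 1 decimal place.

Sort the longitudes: -172.9°, -171.3°, -160.8°, +159.2°, +165.2°, +179.5°.
Eastward gaps between consecutive values (wrapping around): 1.6°, 10.5°, 320.0°, 6.0°, 14.3°, 7.6°.
Largest gap = 320.0° ⇒ minimal covering band is its complement: 360° − 320.0° = 40.0°.
Band runs from +159.2° eastward to -160.8°, crossing the antimeridian.

40.0°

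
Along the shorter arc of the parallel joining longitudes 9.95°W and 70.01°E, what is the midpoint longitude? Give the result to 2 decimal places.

30.03°E

Signed shortest Δλ from -9.95° to +70.01° is +79.96°.
Midpoint longitude = -9.95° + (+79.96°)/2 = -9.95° + 39.98° = +30.03°.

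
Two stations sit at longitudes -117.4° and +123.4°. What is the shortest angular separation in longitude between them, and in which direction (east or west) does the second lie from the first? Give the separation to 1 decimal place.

Raw difference: 123.4 − -117.4 = 240.8°.
Normalise into (−180°, 180°]: 240.8° − 360° = -119.2°.
Negative ⇒ the second point lies to the west; separation 119.2°.

119.2° west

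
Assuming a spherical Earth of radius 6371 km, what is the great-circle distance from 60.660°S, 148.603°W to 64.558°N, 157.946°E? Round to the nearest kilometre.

Δλ = 157.946 − -148.603 = 306.549°; wrapped into (−180°, 180°]: -53.451°.
Δφ = 64.558 − -60.660 = 125.218°.
a = sin²(Δφ/2) + cos φ₁ · cos φ₂ · sin²(Δλ/2) = 0.830917.
c = 2·atan2(√a, √(1−a)) = 2.29406 rad → d = 6371·c ≈ 14615.45 km.

14615 km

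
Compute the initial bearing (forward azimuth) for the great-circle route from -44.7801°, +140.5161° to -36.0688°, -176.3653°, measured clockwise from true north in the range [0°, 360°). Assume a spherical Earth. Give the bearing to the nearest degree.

90°

Δλ = -176.3653 − 140.5161 = -316.8814°; wrapped into (−180°, 180°]: 43.1186°.
θ = atan2( sin Δλ · cos φ₂ , cos φ₁ · sin φ₂ − sin φ₁ · cos φ₂ · cos Δλ )
  = atan2(0.55249, -0.00231) = 90.239° → normalised to [0°, 360°): 90.239°.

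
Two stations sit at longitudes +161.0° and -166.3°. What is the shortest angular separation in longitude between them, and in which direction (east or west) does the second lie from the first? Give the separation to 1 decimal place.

32.7° east

Raw difference: -166.3 − 161.0 = -327.3°.
Normalise into (−180°, 180°]: -327.3° + 360° = 32.7°.
Positive ⇒ the second point lies to the east; separation 32.7°.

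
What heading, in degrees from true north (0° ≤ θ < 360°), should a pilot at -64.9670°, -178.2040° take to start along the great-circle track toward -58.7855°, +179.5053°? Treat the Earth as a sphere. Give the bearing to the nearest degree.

349°

Δλ = 179.5053 − -178.2040 = 357.7093°; wrapped into (−180°, 180°]: -2.2907°.
θ = atan2( sin Δλ · cos φ₂ , cos φ₁ · sin φ₂ − sin φ₁ · cos φ₂ · cos Δλ )
  = atan2(-0.02071, 0.10730) = -10.926° → normalised to [0°, 360°): 349.074°.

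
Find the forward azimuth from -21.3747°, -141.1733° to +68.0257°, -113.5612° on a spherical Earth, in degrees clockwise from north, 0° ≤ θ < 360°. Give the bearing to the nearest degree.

Δλ = -113.5612 − -141.1733 = 27.6121°.
θ = atan2( sin Δλ · cos φ₂ , cos φ₁ · sin φ₂ − sin φ₁ · cos φ₂ · cos Δλ )
  = atan2(0.17343, 0.98441) = 9.992° → normalised to [0°, 360°): 9.992°.

10°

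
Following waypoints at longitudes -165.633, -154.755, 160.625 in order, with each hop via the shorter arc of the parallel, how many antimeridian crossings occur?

Leg 1: -165.633° → -154.755°, shortest Δλ = 10.878° (east) — does not cross 180°.
Leg 2: -154.755° → +160.625°, shortest Δλ = -44.62° (west) — crosses 180°.
Total crossings: 1.

1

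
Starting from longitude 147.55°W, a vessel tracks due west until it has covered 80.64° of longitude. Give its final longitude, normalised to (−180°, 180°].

Start at -147.55°; shift −80.64° → -228.19°.
-228.19° lies outside (−180°, 180°]; add 360° → +131.81°.

131.81°E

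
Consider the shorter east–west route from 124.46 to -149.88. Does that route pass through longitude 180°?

Naïve |-149.88 − 124.46| = 274.34° > 180°, so the shorter arc goes the other way round — across 180°.
Signed shortest Δλ = ((-149.88 − 124.46 + 180) mod 360) − 180 = 85.66°.
Going east by 85.66° from +124.46° passes through 180° before reaching -149.88°.

Yes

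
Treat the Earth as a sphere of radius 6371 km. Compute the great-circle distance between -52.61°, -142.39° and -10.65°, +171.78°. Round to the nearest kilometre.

Δλ = 171.78 − -142.39 = 314.17°; wrapped into (−180°, 180°]: -45.83°.
Δφ = -10.65 − -52.61 = 41.96°.
a = sin²(Δφ/2) + cos φ₁ · cos φ₂ · sin²(Δλ/2) = 0.218669.
c = 2·atan2(√a, √(1−a)) = 0.97319 rad → d = 6371·c ≈ 6200.21 km.

6200 km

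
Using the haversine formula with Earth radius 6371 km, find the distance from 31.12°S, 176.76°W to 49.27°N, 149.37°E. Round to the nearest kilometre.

Δλ = 149.37 − -176.76 = 326.13°; wrapped into (−180°, 180°]: -33.87°.
Δφ = 49.27 − -31.12 = 80.39°.
a = sin²(Δφ/2) + cos φ₁ · cos φ₂ · sin²(Δλ/2) = 0.463925.
c = 2·atan2(√a, √(1−a)) = 1.49858 rad → d = 6371·c ≈ 9547.48 km.

9547 km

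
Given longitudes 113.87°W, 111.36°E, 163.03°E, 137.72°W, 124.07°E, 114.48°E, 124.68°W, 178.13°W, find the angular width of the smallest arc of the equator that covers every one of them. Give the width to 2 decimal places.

134.77°

Sort the longitudes: -178.13°, -137.72°, -124.68°, -113.87°, +111.36°, +114.48°, +124.07°, +163.03°.
Eastward gaps between consecutive values (wrapping around): 40.41°, 13.04°, 10.81°, 225.23°, 3.12°, 9.59°, 38.96°, 18.84°.
Largest gap = 225.23° ⇒ minimal covering band is its complement: 360° − 225.23° = 134.77°.
Band runs from +111.36° eastward to -113.87°, crossing the antimeridian.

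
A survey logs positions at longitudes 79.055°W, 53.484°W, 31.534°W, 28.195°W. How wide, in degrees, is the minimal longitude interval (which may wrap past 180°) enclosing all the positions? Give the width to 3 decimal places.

Sort the longitudes: -79.055°, -53.484°, -31.534°, -28.195°.
Eastward gaps between consecutive values (wrapping around): 25.571°, 21.950°, 3.339°, 309.140°.
Largest gap = 309.140° ⇒ minimal covering band is its complement: 360° − 309.140° = 50.860°.
Band runs from -79.055° eastward to -28.195°.

50.860°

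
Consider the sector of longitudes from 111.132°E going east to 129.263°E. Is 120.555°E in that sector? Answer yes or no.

Band width going east from +111.132° to +129.263°: ((129.263 − 111.132) mod 360) = 18.131°.
Offset of +120.555° east of the west edge: ((120.555 − 111.132) mod 360) = 9.423°.
9.423° ≤ 18.131° ⇒ inside.

Yes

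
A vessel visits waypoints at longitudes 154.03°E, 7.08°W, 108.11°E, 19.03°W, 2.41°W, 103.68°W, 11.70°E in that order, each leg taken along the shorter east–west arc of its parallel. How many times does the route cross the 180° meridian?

0

Leg 1: +154.03° → -7.08°, shortest Δλ = -161.11° (west) — does not cross 180°.
Leg 2: -7.08° → +108.11°, shortest Δλ = 115.19° (east) — does not cross 180°.
Leg 3: +108.11° → -19.03°, shortest Δλ = -127.14° (west) — does not cross 180°.
Leg 4: -19.03° → -2.41°, shortest Δλ = 16.62° (east) — does not cross 180°.
Leg 5: -2.41° → -103.68°, shortest Δλ = -101.27° (west) — does not cross 180°.
Leg 6: -103.68° → +11.70°, shortest Δλ = 115.38° (east) — does not cross 180°.
Total crossings: 0.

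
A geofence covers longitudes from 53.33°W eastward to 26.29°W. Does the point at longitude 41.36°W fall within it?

Band width going east from -53.33° to -26.29°: ((-26.29 − -53.33) mod 360) = 27.04°.
Offset of -41.36° east of the west edge: ((-41.36 − -53.33) mod 360) = 11.97°.
11.97° ≤ 27.04° ⇒ inside.

Yes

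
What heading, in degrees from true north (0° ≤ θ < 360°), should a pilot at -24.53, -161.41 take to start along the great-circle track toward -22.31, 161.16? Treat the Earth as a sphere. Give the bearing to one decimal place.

265.9°

Δλ = 161.16 − -161.41 = 322.57°; wrapped into (−180°, 180°]: -37.43°.
θ = atan2( sin Δλ · cos φ₂ , cos φ₁ · sin φ₂ − sin φ₁ · cos φ₂ · cos Δλ )
  = atan2(-0.56229, -0.04035) = -94.104° → normalised to [0°, 360°): 265.896°.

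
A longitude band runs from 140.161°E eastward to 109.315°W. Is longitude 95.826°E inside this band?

No

Band width going east from +140.161° to -109.315°: ((-109.315 − 140.161) mod 360) = 110.524°.
Offset of +95.826° east of the west edge: ((95.826 − 140.161) mod 360) = 315.665°.
315.665° > 110.524° ⇒ outside.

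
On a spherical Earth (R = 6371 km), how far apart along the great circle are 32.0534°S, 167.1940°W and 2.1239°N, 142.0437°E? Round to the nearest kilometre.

Δλ = 142.0437 − -167.1940 = 309.2377°; wrapped into (−180°, 180°]: -50.7623°.
Δφ = 2.1239 − -32.0534 = 34.1773°.
a = sin²(Δφ/2) + cos φ₁ · cos φ₂ · sin²(Δλ/2) = 0.241963.
c = 2·atan2(√a, √(1−a)) = 1.02854 rad → d = 6371·c ≈ 6552.80 km.

6553 km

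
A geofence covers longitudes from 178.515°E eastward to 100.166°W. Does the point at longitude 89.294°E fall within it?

No

Band width going east from +178.515° to -100.166°: ((-100.166 − 178.515) mod 360) = 81.319°.
Offset of +89.294° east of the west edge: ((89.294 − 178.515) mod 360) = 270.779°.
270.779° > 81.319° ⇒ outside.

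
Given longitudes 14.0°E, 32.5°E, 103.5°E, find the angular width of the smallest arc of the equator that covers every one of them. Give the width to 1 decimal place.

89.5°

Sort the longitudes: +14.0°, +32.5°, +103.5°.
Eastward gaps between consecutive values (wrapping around): 18.5°, 71.0°, 270.5°.
Largest gap = 270.5° ⇒ minimal covering band is its complement: 360° − 270.5° = 89.5°.
Band runs from +14.0° eastward to +103.5°.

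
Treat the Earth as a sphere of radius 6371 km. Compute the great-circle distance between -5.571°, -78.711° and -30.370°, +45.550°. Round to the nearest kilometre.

Δλ = 45.550 − -78.711 = 124.261°.
Δφ = -30.370 − -5.571 = -24.799°.
a = sin²(Δφ/2) + cos φ₁ · cos φ₂ · sin²(Δλ/2) = 0.717169.
c = 2·atan2(√a, √(1−a)) = 2.02010 rad → d = 6371·c ≈ 12870.05 km.

12870 km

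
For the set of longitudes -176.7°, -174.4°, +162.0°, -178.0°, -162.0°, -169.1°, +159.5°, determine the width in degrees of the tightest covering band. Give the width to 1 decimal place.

38.5°

Sort the longitudes: -178.0°, -176.7°, -174.4°, -169.1°, -162.0°, +159.5°, +162.0°.
Eastward gaps between consecutive values (wrapping around): 1.3°, 2.3°, 5.3°, 7.1°, 321.5°, 2.5°, 20.0°.
Largest gap = 321.5° ⇒ minimal covering band is its complement: 360° − 321.5° = 38.5°.
Band runs from +159.5° eastward to -162.0°, crossing the antimeridian.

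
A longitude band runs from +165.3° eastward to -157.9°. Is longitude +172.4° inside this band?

Band width going east from +165.3° to -157.9°: ((-157.9 − 165.3) mod 360) = 36.8°.
Offset of +172.4° east of the west edge: ((172.4 − 165.3) mod 360) = 7.1°.
7.1° ≤ 36.8° ⇒ inside.

Yes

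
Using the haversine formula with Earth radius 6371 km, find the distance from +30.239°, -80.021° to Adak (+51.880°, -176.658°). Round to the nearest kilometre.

7834 km

Δλ = -176.658 − -80.021 = -96.637°.
Δφ = 51.880 − 30.239 = 21.641°.
a = sin²(Δφ/2) + cos φ₁ · cos φ₂ · sin²(Δλ/2) = 0.332721.
c = 2·atan2(√a, √(1−a)) = 1.22966 rad → d = 6371·c ≈ 7834.16 km.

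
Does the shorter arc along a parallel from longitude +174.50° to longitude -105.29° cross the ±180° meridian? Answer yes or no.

Naïve |-105.29 − 174.50| = 279.79° > 180°, so the shorter arc goes the other way round — across 180°.
Signed shortest Δλ = ((-105.29 − 174.50 + 180) mod 360) − 180 = 80.21°.
Going east by 80.21° from +174.50° passes through 180° before reaching -105.29°.

Yes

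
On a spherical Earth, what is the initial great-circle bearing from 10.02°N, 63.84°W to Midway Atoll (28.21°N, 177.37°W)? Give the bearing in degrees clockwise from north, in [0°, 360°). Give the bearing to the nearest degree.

Δλ = -177.37 − -63.84 = -113.53°.
θ = atan2( sin Δλ · cos φ₂ , cos φ₁ · sin φ₂ − sin φ₁ · cos φ₂ · cos Δλ )
  = atan2(-0.80795, 0.52671) = -56.899° → normalised to [0°, 360°): 303.101°.

303°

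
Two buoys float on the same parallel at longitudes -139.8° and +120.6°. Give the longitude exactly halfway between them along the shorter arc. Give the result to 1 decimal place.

Signed shortest Δλ from -139.8° to +120.6° is -99.6°.
Midpoint longitude = -139.8° + (-99.6°)/2 = -139.8° − 49.8° = -189.6°.
Normalise into (−180°, 180°]: +170.4°.
(The naïve average (-139.8 + +120.6)/2 = -9.6° is on the wrong side of the globe.)

+170.4°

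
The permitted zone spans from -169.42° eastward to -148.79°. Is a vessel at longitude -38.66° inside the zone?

Band width going east from -169.42° to -148.79°: ((-148.79 − -169.42) mod 360) = 20.63°.
Offset of -38.66° east of the west edge: ((-38.66 − -169.42) mod 360) = 130.76°.
130.76° > 20.63° ⇒ outside.

No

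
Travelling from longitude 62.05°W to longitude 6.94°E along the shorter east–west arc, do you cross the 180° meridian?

Signed shortest Δλ = ((6.94 − -62.05 + 180) mod 360) − 180 = 68.99°.
Going east by 68.99° from -62.05° reaches +6.94° without touching 180°.

No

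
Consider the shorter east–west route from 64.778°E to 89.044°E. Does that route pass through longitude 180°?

Signed shortest Δλ = ((89.044 − 64.778 + 180) mod 360) − 180 = 24.266°.
Going east by 24.266° from +64.778° reaches +89.044° without touching 180°.

No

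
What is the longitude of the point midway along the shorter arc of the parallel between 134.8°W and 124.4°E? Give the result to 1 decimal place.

Signed shortest Δλ from -134.8° to +124.4° is -100.8°.
Midpoint longitude = -134.8° + (-100.8°)/2 = -134.8° − 50.4° = -185.2°.
Normalise into (−180°, 180°]: +174.8°.
(The naïve average (-134.8 + +124.4)/2 = -5.2° is on the wrong side of the globe.)

174.8°E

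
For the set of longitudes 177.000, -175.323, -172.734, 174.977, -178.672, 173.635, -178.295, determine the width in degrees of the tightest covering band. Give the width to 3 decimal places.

13.631°

Sort the longitudes: -178.672°, -178.295°, -175.323°, -172.734°, +173.635°, +174.977°, +177.000°.
Eastward gaps between consecutive values (wrapping around): 0.377°, 2.972°, 2.589°, 346.369°, 1.342°, 2.023°, 4.328°.
Largest gap = 346.369° ⇒ minimal covering band is its complement: 360° − 346.369° = 13.631°.
Band runs from +173.635° eastward to -172.734°, crossing the antimeridian.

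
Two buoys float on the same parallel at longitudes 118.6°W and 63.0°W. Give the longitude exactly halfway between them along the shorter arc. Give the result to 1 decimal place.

Signed shortest Δλ from -118.6° to -63.0° is +55.6°.
Midpoint longitude = -118.6° + (+55.6°)/2 = -118.6° + 27.8° = -90.8°.

90.8°W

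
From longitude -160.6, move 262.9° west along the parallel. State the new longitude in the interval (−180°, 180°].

-63.5°

Start at -160.6°; shift −262.9° → -423.5°.
-423.5° lies outside (−180°, 180°]; add 360° → -63.5°.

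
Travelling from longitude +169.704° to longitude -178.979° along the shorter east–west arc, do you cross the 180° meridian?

Naïve |-178.979 − 169.704| = 348.683° > 180°, so the shorter arc goes the other way round — across 180°.
Signed shortest Δλ = ((-178.979 − 169.704 + 180) mod 360) − 180 = 11.317°.
Going east by 11.317° from +169.704° passes through 180° before reaching -178.979°.

Yes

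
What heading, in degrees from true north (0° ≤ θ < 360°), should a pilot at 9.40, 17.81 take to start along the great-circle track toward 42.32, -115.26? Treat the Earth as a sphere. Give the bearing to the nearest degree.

Δλ = -115.26 − 17.81 = -133.07°.
θ = atan2( sin Δλ · cos φ₂ , cos φ₁ · sin φ₂ − sin φ₁ · cos φ₂ · cos Δλ )
  = atan2(-0.54014, 0.74670) = -35.881° → normalised to [0°, 360°): 324.119°.

324°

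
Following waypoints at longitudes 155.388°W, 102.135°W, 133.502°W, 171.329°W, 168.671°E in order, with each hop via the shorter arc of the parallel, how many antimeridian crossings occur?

Leg 1: -155.388° → -102.135°, shortest Δλ = 53.253° (east) — does not cross 180°.
Leg 2: -102.135° → -133.502°, shortest Δλ = -31.367° (west) — does not cross 180°.
Leg 3: -133.502° → -171.329°, shortest Δλ = -37.827° (west) — does not cross 180°.
Leg 4: -171.329° → +168.671°, shortest Δλ = -20.0° (west) — crosses 180°.
Total crossings: 1.

1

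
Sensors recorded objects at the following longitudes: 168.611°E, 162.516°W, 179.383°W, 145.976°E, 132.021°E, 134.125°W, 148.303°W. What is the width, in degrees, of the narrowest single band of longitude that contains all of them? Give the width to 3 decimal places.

Sort the longitudes: -179.383°, -162.516°, -148.303°, -134.125°, +132.021°, +145.976°, +168.611°.
Eastward gaps between consecutive values (wrapping around): 16.867°, 14.213°, 14.178°, 266.146°, 13.955°, 22.635°, 12.006°.
Largest gap = 266.146° ⇒ minimal covering band is its complement: 360° − 266.146° = 93.854°.
Band runs from +132.021° eastward to -134.125°, crossing the antimeridian.

93.854°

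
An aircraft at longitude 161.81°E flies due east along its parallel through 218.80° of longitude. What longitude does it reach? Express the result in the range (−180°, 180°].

20.61°E

Start at +161.81°; shift +218.80° → +380.61°.
+380.61° lies outside (−180°, 180°]; subtract 360° → +20.61°.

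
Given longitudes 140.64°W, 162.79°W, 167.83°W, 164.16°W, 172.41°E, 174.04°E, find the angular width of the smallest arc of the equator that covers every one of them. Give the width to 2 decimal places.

46.95°

Sort the longitudes: -167.83°, -164.16°, -162.79°, -140.64°, +172.41°, +174.04°.
Eastward gaps between consecutive values (wrapping around): 3.67°, 1.37°, 22.15°, 313.05°, 1.63°, 18.13°.
Largest gap = 313.05° ⇒ minimal covering band is its complement: 360° − 313.05° = 46.95°.
Band runs from +172.41° eastward to -140.64°, crossing the antimeridian.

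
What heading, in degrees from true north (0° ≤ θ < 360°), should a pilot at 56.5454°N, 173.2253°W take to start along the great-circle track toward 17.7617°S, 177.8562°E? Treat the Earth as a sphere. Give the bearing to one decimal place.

Δλ = 177.8562 − -173.2253 = 351.0815°; wrapped into (−180°, 180°]: -8.9185°.
θ = atan2( sin Δλ · cos φ₂ , cos φ₁ · sin φ₂ − sin φ₁ · cos φ₂ · cos Δλ )
  = atan2(-0.14764, -0.95312) = -171.195° → normalised to [0°, 360°): 188.805°.

188.8°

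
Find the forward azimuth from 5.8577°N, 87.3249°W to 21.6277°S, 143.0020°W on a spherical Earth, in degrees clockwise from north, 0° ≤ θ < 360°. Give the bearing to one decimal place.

Δλ = -143.0020 − -87.3249 = -55.6771°.
θ = atan2( sin Δλ · cos φ₂ , cos φ₁ · sin φ₂ − sin φ₁ · cos φ₂ · cos Δλ )
  = atan2(-0.76773, -0.42014) = -118.690° → normalised to [0°, 360°): 241.310°.

241.3°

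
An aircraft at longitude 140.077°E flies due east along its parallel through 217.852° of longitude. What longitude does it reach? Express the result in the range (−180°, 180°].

Start at +140.077°; shift +217.852° → +357.929°.
+357.929° lies outside (−180°, 180°]; subtract 360° → -2.071°.

2.071°W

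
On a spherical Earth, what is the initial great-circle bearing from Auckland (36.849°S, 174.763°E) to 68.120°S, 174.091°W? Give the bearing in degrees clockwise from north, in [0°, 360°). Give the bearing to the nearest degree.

172°

Δλ = -174.091 − 174.763 = -348.854°; wrapped into (−180°, 180°]: 11.146°.
θ = atan2( sin Δλ · cos φ₂ , cos φ₁ · sin φ₂ − sin φ₁ · cos φ₂ · cos Δλ )
  = atan2(0.07204, -0.52330) = 172.162° → normalised to [0°, 360°): 172.162°.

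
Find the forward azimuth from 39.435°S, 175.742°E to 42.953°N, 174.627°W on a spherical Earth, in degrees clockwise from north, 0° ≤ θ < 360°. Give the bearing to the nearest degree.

7°

Δλ = -174.627 − 175.742 = -350.369°; wrapped into (−180°, 180°]: 9.631°.
θ = atan2( sin Δλ · cos φ₂ , cos φ₁ · sin φ₂ − sin φ₁ · cos φ₂ · cos Δλ )
  = atan2(0.12245, 0.98464) = 7.089° → normalised to [0°, 360°): 7.089°.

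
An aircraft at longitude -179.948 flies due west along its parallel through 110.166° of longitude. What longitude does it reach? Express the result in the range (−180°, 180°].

Start at -179.948°; shift −110.166° → -290.114°.
-290.114° lies outside (−180°, 180°]; add 360° → +69.886°.

+69.886°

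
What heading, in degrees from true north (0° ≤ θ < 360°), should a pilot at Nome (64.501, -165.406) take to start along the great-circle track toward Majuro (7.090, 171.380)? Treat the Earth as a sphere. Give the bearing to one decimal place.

Δλ = 171.380 − -165.406 = 336.786°; wrapped into (−180°, 180°]: -23.214°.
θ = atan2( sin Δλ · cos φ₂ , cos φ₁ · sin φ₂ − sin φ₁ · cos φ₂ · cos Δλ )
  = atan2(-0.39115, -0.77004) = -153.071° → normalised to [0°, 360°): 206.929°.

206.9°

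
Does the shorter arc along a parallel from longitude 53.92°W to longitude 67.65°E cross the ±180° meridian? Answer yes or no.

No

Signed shortest Δλ = ((67.65 − -53.92 + 180) mod 360) − 180 = 121.57°.
Going east by 121.57° from -53.92° reaches +67.65° without touching 180°.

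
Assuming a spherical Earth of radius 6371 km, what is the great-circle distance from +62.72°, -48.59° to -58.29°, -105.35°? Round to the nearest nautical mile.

7722 nmi

Δλ = -105.35 − -48.59 = -56.76°.
Δφ = -58.29 − 62.72 = -121.01°.
a = sin²(Δφ/2) + cos φ₁ · cos φ₂ · sin²(Δλ/2) = 0.812022.
c = 2·atan2(√a, √(1−a)) = 2.24470 rad → d = 6371·c ≈ 14301.01 km ≈ 7721.93 nmi.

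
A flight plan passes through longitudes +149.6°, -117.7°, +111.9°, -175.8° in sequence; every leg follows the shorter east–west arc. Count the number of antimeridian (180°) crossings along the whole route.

3

Leg 1: +149.6° → -117.7°, shortest Δλ = 92.7° (east) — crosses 180°.
Leg 2: -117.7° → +111.9°, shortest Δλ = -130.4° (west) — crosses 180°.
Leg 3: +111.9° → -175.8°, shortest Δλ = 72.3° (east) — crosses 180°.
Total crossings: 3.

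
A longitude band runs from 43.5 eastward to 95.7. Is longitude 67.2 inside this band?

Band width going east from +43.5° to +95.7°: ((95.7 − 43.5) mod 360) = 52.2°.
Offset of +67.2° east of the west edge: ((67.2 − 43.5) mod 360) = 23.7°.
23.7° ≤ 52.2° ⇒ inside.

Yes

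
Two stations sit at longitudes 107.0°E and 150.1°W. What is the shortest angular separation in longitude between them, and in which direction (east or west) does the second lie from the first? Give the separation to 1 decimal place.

102.9° east

Raw difference: -150.1 − 107.0 = -257.1°.
Normalise into (−180°, 180°]: -257.1° + 360° = 102.9°.
Positive ⇒ the second point lies to the east; separation 102.9°.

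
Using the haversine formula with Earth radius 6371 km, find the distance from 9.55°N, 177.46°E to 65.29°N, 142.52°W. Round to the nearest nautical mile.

Δλ = -142.52 − 177.46 = -319.98°; wrapped into (−180°, 180°]: 40.02°.
Δφ = 65.29 − 9.55 = 55.74°.
a = sin²(Δφ/2) + cos φ₁ · cos φ₂ · sin²(Δλ/2) = 0.266794.
c = 2·atan2(√a, √(1−a)) = 1.08557 rad → d = 6371·c ≈ 6916.14 km ≈ 3734.42 nmi.

3734 nmi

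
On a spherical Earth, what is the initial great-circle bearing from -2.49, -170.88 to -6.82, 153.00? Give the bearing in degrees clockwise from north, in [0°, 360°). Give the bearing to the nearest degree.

262°

Δλ = 153.00 − -170.88 = 323.88°; wrapped into (−180°, 180°]: -36.12°.
θ = atan2( sin Δλ · cos φ₂ , cos φ₁ · sin φ₂ − sin φ₁ · cos φ₂ · cos Δλ )
  = atan2(-0.58531, -0.08379) = -98.147° → normalised to [0°, 360°): 261.853°.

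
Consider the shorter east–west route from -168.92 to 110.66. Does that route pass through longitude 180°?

Yes

Naïve |110.66 − -168.92| = 279.58° > 180°, so the shorter arc goes the other way round — across 180°.
Signed shortest Δλ = ((110.66 − -168.92 + 180) mod 360) − 180 = -80.42°.
Going west by 80.42° from -168.92° passes through 180° before reaching +110.66°.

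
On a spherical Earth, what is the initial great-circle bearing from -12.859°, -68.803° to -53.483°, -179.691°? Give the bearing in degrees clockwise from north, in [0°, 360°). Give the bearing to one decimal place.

213.8°

Δλ = -179.691 − -68.803 = -110.888°.
θ = atan2( sin Δλ · cos φ₂ , cos φ₁ · sin φ₂ − sin φ₁ · cos φ₂ · cos Δλ )
  = atan2(-0.55595, -0.83074) = -146.209° → normalised to [0°, 360°): 213.791°.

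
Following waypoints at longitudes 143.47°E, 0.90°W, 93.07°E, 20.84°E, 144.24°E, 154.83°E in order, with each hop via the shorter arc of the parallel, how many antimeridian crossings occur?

Leg 1: +143.47° → -0.90°, shortest Δλ = -144.37° (west) — does not cross 180°.
Leg 2: -0.90° → +93.07°, shortest Δλ = 93.97° (east) — does not cross 180°.
Leg 3: +93.07° → +20.84°, shortest Δλ = -72.23° (west) — does not cross 180°.
Leg 4: +20.84° → +144.24°, shortest Δλ = 123.4° (east) — does not cross 180°.
Leg 5: +144.24° → +154.83°, shortest Δλ = 10.59° (east) — does not cross 180°.
Total crossings: 0.

0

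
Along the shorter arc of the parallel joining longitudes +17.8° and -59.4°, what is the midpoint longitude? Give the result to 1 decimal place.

-20.8°

Signed shortest Δλ from +17.8° to -59.4° is -77.2°.
Midpoint longitude = +17.8° + (-77.2°)/2 = +17.8° − 38.6° = -20.8°.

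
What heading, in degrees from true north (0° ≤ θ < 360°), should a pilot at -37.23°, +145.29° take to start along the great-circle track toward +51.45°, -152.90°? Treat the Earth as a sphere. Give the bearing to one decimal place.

Δλ = -152.90 − 145.29 = -298.19°; wrapped into (−180°, 180°]: 61.81°.
θ = atan2( sin Δλ · cos φ₂ , cos φ₁ · sin φ₂ − sin φ₁ · cos φ₂ · cos Δλ )
  = atan2(0.54928, 0.80080) = 34.446° → normalised to [0°, 360°): 34.446°.

34.4°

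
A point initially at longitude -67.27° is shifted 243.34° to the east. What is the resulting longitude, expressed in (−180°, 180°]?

+176.07°

Start at -67.27°; shift +243.34° → +176.07°.
+176.07° already lies in (−180°, 180°].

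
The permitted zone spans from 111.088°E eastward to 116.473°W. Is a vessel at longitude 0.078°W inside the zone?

Band width going east from +111.088° to -116.473°: ((-116.473 − 111.088) mod 360) = 132.439°.
Offset of -0.078° east of the west edge: ((-0.078 − 111.088) mod 360) = 248.834°.
248.834° > 132.439° ⇒ outside.

No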